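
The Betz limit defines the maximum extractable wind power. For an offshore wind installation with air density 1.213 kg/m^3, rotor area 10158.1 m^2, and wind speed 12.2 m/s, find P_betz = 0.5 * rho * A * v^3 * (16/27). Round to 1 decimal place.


The Betz coefficient Cp_max = 16/27 = 0.5926
v^3 = 12.2^3 = 1815.848
P_betz = 0.5 * rho * A * v^3 * Cp_max
P_betz = 0.5 * 1.213 * 10158.1 * 1815.848 * 0.5926
P_betz = 6629472.9 W

6629472.9


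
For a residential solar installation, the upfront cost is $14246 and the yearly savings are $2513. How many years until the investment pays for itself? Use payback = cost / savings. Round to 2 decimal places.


Simple payback period = initial cost / annual savings
Payback = 14246 / 2513
Payback = 5.67 years

5.67


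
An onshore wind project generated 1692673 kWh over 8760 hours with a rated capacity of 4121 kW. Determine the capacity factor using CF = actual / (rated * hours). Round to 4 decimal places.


Capacity factor = actual output / maximum possible output
Maximum possible = rated * hours = 4121 * 8760 = 36099960 kWh
CF = 1692673 / 36099960
CF = 0.0469

0.0469


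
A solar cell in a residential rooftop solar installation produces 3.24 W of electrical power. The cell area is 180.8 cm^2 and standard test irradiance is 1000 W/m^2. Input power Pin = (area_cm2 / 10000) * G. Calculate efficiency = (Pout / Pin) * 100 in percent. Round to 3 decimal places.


First compute the input power:
  Pin = area_cm2 / 10000 * G = 180.8 / 10000 * 1000 = 18.08 W
Then compute efficiency:
  Efficiency = (Pout / Pin) * 100 = (3.24 / 18.08) * 100
  Efficiency = 17.920%

17.920


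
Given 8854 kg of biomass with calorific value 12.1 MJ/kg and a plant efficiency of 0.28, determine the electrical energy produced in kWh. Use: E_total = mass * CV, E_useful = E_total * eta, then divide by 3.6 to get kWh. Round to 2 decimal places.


Total energy = mass * CV = 8854 * 12.1 = 107133.4 MJ
Useful energy = total * eta = 107133.4 * 0.28 = 29997.35 MJ
Convert to kWh: 29997.35 / 3.6
Useful energy = 8332.60 kWh

8332.60


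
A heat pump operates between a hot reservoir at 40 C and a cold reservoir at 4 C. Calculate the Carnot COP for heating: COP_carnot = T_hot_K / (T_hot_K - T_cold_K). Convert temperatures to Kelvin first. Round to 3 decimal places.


Convert to Kelvin:
  T_hot = 40 + 273.15 = 313.15 K
  T_cold = 4 + 273.15 = 277.15 K
Apply Carnot COP formula:
  COP = T_hot_K / (T_hot_K - T_cold_K) = 313.15 / 36.0
  COP = 8.699

8.699


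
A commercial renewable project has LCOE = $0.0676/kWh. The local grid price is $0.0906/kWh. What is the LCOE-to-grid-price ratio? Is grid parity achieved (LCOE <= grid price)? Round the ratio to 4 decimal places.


Compare LCOE to grid price:
  LCOE = $0.0676/kWh, Grid price = $0.0906/kWh
  Ratio = LCOE / grid_price = 0.0676 / 0.0906 = 0.7461
  Grid parity achieved (ratio <= 1)? yes

0.7461


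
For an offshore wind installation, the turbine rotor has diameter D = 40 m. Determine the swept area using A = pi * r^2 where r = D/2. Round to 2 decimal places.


Compute the rotor radius:
  r = D / 2 = 40 / 2 = 20.0 m
Calculate swept area:
  A = pi * r^2 = pi * 20.0^2
  A = 1256.64 m^2

1256.64


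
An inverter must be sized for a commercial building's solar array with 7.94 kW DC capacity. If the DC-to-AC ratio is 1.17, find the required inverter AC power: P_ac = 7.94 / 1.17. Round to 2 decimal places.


The inverter AC capacity is determined by the DC/AC ratio.
Given: P_dc = 7.94 kW, DC/AC ratio = 1.17
P_ac = P_dc / ratio = 7.94 / 1.17
P_ac = 6.79 kW

6.79


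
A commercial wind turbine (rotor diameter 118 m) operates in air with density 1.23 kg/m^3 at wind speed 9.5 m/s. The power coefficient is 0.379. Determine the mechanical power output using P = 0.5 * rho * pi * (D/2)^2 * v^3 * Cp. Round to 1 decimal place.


Step 1 -- Compute swept area:
  A = pi * (D/2)^2 = pi * (118/2)^2 = 10935.88 m^2
Step 2 -- Apply wind power equation:
  P = 0.5 * rho * A * v^3 * Cp
  v^3 = 9.5^3 = 857.375
  P = 0.5 * 1.23 * 10935.88 * 857.375 * 0.379
  P = 2185440.8 W

2185440.8


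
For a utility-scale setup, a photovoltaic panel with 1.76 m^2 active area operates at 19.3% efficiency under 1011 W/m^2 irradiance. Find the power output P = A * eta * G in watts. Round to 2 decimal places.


Use the solar power formula P = A * eta * G.
Given: A = 1.76 m^2, eta = 0.193, G = 1011 W/m^2
P = 1.76 * 0.193 * 1011
P = 343.42 W

343.42


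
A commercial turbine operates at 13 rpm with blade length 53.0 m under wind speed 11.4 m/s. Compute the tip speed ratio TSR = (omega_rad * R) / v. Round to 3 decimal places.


Convert rotational speed to rad/s:
  omega = 13 * 2 * pi / 60 = 1.3614 rad/s
Compute tip speed:
  v_tip = omega * R = 1.3614 * 53.0 = 72.152 m/s
Tip speed ratio:
  TSR = v_tip / v_wind = 72.152 / 11.4 = 6.329

6.329


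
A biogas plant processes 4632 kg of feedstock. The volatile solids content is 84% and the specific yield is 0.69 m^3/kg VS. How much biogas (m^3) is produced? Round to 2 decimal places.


Compute volatile solids:
  VS = mass * VS_fraction = 4632 * 0.84 = 3890.88 kg
Calculate biogas volume:
  Biogas = VS * specific_yield = 3890.88 * 0.69
  Biogas = 2684.71 m^3

2684.71


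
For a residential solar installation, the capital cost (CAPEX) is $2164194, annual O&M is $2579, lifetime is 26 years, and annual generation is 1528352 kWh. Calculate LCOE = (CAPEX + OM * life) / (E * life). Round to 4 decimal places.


Total cost = CAPEX + OM * lifetime = 2164194 + 2579 * 26 = 2164194 + 67054 = 2231248
Total generation = annual * lifetime = 1528352 * 26 = 39737152 kWh
LCOE = 2231248 / 39737152
LCOE = 0.0562 $/kWh

0.0562


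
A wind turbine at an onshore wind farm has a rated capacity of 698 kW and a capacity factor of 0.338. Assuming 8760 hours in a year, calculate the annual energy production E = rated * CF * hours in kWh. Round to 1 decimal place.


Annual energy = rated_kW * capacity_factor * hours_per_year
Given: P_rated = 698 kW, CF = 0.338, hours = 8760
E = 698 * 0.338 * 8760
E = 2066694.2 kWh

2066694.2


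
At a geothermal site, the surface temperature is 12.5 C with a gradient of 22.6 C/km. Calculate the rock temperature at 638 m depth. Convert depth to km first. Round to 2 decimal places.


Convert depth to km: 638 / 1000 = 0.638 km
Temperature increase = gradient * depth_km = 22.6 * 0.638 = 14.42 C
Temperature at depth = T_surface + delta_T = 12.5 + 14.42
T = 26.92 C

26.92


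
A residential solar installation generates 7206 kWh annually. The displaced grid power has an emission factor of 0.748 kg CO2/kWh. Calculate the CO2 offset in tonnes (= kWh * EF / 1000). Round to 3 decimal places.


CO2 offset in kg = generation * emission_factor
CO2 offset = 7206 * 0.748 = 5390.09 kg
Convert to tonnes:
  CO2 offset = 5390.09 / 1000 = 5.390 tonnes

5.390


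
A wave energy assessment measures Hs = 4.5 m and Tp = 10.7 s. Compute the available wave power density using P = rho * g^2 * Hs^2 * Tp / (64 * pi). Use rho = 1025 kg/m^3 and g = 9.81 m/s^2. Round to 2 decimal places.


Apply wave power formula:
  g^2 = 9.81^2 = 96.2361
  Hs^2 = 4.5^2 = 20.25
  Numerator = rho * g^2 * Hs^2 * Tp = 1025 * 96.2361 * 20.25 * 10.7 = 21373255.89
  Denominator = 64 * pi = 201.0619
  P = 21373255.89 / 201.0619 = 106301.85 W/m

106301.85


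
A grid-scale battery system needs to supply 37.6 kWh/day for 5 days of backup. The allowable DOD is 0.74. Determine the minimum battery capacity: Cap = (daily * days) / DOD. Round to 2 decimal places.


Total energy needed = daily * days = 37.6 * 5 = 188.0 kWh
Account for depth of discharge:
  Cap = total_energy / DOD = 188.0 / 0.74
  Cap = 254.05 kWh

254.05


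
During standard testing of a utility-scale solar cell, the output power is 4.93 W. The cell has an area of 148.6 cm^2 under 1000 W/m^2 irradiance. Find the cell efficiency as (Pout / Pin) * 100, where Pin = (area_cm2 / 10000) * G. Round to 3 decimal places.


First compute the input power:
  Pin = area_cm2 / 10000 * G = 148.6 / 10000 * 1000 = 14.86 W
Then compute efficiency:
  Efficiency = (Pout / Pin) * 100 = (4.93 / 14.86) * 100
  Efficiency = 33.176%

33.176


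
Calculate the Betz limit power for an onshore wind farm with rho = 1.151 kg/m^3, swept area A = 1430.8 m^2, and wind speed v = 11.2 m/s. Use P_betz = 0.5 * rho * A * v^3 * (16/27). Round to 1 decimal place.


The Betz coefficient Cp_max = 16/27 = 0.5926
v^3 = 11.2^3 = 1404.928
P_betz = 0.5 * rho * A * v^3 * Cp_max
P_betz = 0.5 * 1.151 * 1430.8 * 1404.928 * 0.5926
P_betz = 685542.8 W

685542.8


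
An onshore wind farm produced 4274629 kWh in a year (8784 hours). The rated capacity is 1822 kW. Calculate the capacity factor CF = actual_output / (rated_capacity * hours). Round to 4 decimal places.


Capacity factor = actual output / maximum possible output
Maximum possible = rated * hours = 1822 * 8784 = 16004448 kWh
CF = 4274629 / 16004448
CF = 0.2671

0.2671


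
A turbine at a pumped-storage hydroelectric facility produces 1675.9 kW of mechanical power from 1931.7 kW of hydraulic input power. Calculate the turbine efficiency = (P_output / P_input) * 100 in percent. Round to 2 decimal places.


Turbine efficiency = (output power / input power) * 100
eta = (1675.9 / 1931.7) * 100
eta = 86.76%

86.76


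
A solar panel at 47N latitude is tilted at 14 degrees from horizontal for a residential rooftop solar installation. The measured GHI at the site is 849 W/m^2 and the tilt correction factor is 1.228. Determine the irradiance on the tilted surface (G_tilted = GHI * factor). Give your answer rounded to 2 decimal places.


Identify the given values:
  GHI = 849 W/m^2, tilt correction factor = 1.228
Apply the formula G_tilted = GHI * factor:
  G_tilted = 849 * 1.228
  G_tilted = 1042.57 W/m^2

1042.57


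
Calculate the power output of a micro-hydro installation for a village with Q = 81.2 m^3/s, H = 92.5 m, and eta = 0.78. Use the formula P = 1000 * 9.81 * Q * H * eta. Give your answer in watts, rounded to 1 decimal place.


Apply the hydropower formula P = rho * g * Q * H * eta
rho * g = 1000 * 9.81 = 9810.0
P = 9810.0 * 81.2 * 92.5 * 0.78
P = 57472669.8 W

57472669.8


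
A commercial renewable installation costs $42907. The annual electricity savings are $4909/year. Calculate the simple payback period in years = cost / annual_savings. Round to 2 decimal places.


Simple payback period = initial cost / annual savings
Payback = 42907 / 4909
Payback = 8.74 years

8.74


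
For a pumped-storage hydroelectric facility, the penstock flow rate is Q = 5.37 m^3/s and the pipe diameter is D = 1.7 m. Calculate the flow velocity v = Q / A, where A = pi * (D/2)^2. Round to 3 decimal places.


Compute pipe cross-sectional area:
  A = pi * (D/2)^2 = pi * (1.7/2)^2 = 2.2698 m^2
Calculate velocity:
  v = Q / A = 5.37 / 2.2698
  v = 2.366 m/s

2.366


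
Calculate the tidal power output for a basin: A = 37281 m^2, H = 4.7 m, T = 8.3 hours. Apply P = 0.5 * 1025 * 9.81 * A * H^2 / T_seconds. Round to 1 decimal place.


Convert period to seconds: T = 8.3 * 3600 = 29880.0 s
H^2 = 4.7^2 = 22.09
P = 0.5 * rho * g * A * H^2 / T
P = 0.5 * 1025 * 9.81 * 37281 * 22.09 / 29880.0
P = 138568.8 W

138568.8


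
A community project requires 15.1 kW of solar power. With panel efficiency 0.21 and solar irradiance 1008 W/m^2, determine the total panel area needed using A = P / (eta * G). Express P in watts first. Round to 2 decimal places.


Convert target power to watts: P = 15.1 * 1000 = 15100.0 W
Compute denominator: eta * G = 0.21 * 1008 = 211.68
Required area A = P / (eta * G) = 15100.0 / 211.68
A = 71.33 m^2

71.33


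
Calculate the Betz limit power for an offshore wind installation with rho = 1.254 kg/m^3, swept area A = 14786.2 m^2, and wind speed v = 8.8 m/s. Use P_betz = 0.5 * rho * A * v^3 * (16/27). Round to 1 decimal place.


The Betz coefficient Cp_max = 16/27 = 0.5926
v^3 = 8.8^3 = 681.472
P_betz = 0.5 * rho * A * v^3 * Cp_max
P_betz = 0.5 * 1.254 * 14786.2 * 681.472 * 0.5926
P_betz = 3743935.4 W

3743935.4


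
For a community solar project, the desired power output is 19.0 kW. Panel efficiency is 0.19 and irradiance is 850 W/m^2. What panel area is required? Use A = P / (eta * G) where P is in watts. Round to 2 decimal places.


Convert target power to watts: P = 19.0 * 1000 = 19000.0 W
Compute denominator: eta * G = 0.19 * 850 = 161.5
Required area A = P / (eta * G) = 19000.0 / 161.5
A = 117.65 m^2

117.65


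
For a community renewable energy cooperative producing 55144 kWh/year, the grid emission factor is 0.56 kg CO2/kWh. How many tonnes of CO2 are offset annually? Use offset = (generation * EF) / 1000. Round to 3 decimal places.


CO2 offset in kg = generation * emission_factor
CO2 offset = 55144 * 0.56 = 30880.64 kg
Convert to tonnes:
  CO2 offset = 30880.64 / 1000 = 30.881 tonnes

30.881


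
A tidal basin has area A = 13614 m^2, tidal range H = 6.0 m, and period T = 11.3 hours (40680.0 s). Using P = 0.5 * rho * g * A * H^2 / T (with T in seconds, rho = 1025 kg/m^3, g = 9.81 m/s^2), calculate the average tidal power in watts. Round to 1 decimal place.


Convert period to seconds: T = 11.3 * 3600 = 40680.0 s
H^2 = 6.0^2 = 36.0
P = 0.5 * rho * g * A * H^2 / T
P = 0.5 * 1025 * 9.81 * 13614 * 36.0 / 40680.0
P = 60571.8 W

60571.8


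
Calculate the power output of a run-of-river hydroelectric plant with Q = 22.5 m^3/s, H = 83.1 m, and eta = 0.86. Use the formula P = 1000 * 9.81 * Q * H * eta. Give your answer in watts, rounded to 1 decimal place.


Apply the hydropower formula P = rho * g * Q * H * eta
rho * g = 1000 * 9.81 = 9810.0
P = 9810.0 * 22.5 * 83.1 * 0.86
P = 15774332.9 W

15774332.9


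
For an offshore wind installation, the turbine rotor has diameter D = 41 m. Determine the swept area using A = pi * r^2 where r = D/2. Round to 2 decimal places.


Compute the rotor radius:
  r = D / 2 = 41 / 2 = 20.5 m
Calculate swept area:
  A = pi * r^2 = pi * 20.5^2
  A = 1320.25 m^2

1320.25


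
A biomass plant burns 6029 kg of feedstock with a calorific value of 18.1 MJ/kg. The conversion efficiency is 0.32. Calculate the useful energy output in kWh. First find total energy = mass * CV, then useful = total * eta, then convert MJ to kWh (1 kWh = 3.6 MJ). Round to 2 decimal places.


Total energy = mass * CV = 6029 * 18.1 = 109124.9 MJ
Useful energy = total * eta = 109124.9 * 0.32 = 34919.97 MJ
Convert to kWh: 34919.97 / 3.6
Useful energy = 9699.99 kWh

9699.99


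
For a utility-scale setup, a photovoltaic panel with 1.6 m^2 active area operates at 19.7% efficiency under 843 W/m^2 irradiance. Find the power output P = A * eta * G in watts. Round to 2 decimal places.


Use the solar power formula P = A * eta * G.
Given: A = 1.6 m^2, eta = 0.197, G = 843 W/m^2
P = 1.6 * 0.197 * 843
P = 265.71 W

265.71


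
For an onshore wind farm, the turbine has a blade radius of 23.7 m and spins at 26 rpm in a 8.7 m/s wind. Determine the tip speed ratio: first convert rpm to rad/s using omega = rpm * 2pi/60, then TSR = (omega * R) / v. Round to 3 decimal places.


Convert rotational speed to rad/s:
  omega = 26 * 2 * pi / 60 = 2.7227 rad/s
Compute tip speed:
  v_tip = omega * R = 2.7227 * 23.7 = 64.528 m/s
Tip speed ratio:
  TSR = v_tip / v_wind = 64.528 / 8.7 = 7.417

7.417


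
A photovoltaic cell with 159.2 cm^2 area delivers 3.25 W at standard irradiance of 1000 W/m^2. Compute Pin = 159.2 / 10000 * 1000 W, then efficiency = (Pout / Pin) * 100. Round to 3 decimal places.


First compute the input power:
  Pin = area_cm2 / 10000 * G = 159.2 / 10000 * 1000 = 15.92 W
Then compute efficiency:
  Efficiency = (Pout / Pin) * 100 = (3.25 / 15.92) * 100
  Efficiency = 20.415%

20.415


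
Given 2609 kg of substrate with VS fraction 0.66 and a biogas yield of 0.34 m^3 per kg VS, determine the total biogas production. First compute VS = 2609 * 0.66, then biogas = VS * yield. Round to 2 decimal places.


Compute volatile solids:
  VS = mass * VS_fraction = 2609 * 0.66 = 1721.94 kg
Calculate biogas volume:
  Biogas = VS * specific_yield = 1721.94 * 0.34
  Biogas = 585.46 m^3

585.46


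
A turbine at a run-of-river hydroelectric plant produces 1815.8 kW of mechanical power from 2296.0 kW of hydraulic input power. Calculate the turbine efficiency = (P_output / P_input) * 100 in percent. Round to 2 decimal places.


Turbine efficiency = (output power / input power) * 100
eta = (1815.8 / 2296.0) * 100
eta = 79.09%

79.09


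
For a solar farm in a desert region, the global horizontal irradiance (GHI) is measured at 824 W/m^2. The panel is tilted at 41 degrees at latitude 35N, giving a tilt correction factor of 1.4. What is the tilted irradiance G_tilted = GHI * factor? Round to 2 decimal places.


Identify the given values:
  GHI = 824 W/m^2, tilt correction factor = 1.4
Apply the formula G_tilted = GHI * factor:
  G_tilted = 824 * 1.4
  G_tilted = 1153.60 W/m^2

1153.60


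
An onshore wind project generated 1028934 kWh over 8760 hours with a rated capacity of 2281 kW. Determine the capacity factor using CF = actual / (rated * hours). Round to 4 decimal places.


Capacity factor = actual output / maximum possible output
Maximum possible = rated * hours = 2281 * 8760 = 19981560 kWh
CF = 1028934 / 19981560
CF = 0.0515

0.0515


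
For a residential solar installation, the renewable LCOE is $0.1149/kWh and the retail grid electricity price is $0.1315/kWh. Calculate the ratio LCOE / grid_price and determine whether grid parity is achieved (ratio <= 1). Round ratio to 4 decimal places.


Compare LCOE to grid price:
  LCOE = $0.1149/kWh, Grid price = $0.1315/kWh
  Ratio = LCOE / grid_price = 0.1149 / 0.1315 = 0.8738
  Grid parity achieved (ratio <= 1)? yes

0.8738


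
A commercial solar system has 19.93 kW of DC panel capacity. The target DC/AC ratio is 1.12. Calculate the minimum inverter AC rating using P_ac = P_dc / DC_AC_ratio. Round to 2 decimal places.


The inverter AC capacity is determined by the DC/AC ratio.
Given: P_dc = 19.93 kW, DC/AC ratio = 1.12
P_ac = P_dc / ratio = 19.93 / 1.12
P_ac = 17.79 kW

17.79


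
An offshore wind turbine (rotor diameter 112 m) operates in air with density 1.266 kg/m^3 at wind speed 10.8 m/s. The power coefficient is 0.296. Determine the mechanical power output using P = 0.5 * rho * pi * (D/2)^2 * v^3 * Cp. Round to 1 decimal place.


Step 1 -- Compute swept area:
  A = pi * (D/2)^2 = pi * (112/2)^2 = 9852.03 m^2
Step 2 -- Apply wind power equation:
  P = 0.5 * rho * A * v^3 * Cp
  v^3 = 10.8^3 = 1259.712
  P = 0.5 * 1.266 * 9852.03 * 1259.712 * 0.296
  P = 2325372.9 W

2325372.9


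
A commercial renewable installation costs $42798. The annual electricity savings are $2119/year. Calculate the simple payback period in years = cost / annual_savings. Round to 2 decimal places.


Simple payback period = initial cost / annual savings
Payback = 42798 / 2119
Payback = 20.20 years

20.20


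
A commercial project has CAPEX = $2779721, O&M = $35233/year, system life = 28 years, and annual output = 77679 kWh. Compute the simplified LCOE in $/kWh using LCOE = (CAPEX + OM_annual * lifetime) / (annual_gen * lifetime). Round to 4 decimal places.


Total cost = CAPEX + OM * lifetime = 2779721 + 35233 * 28 = 2779721 + 986524 = 3766245
Total generation = annual * lifetime = 77679 * 28 = 2175012 kWh
LCOE = 3766245 / 2175012
LCOE = 1.7316 $/kWh

1.7316


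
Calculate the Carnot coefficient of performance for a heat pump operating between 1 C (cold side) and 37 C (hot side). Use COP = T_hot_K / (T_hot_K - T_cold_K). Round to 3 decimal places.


Convert to Kelvin:
  T_hot = 37 + 273.15 = 310.15 K
  T_cold = 1 + 273.15 = 274.15 K
Apply Carnot COP formula:
  COP = T_hot_K / (T_hot_K - T_cold_K) = 310.15 / 36.0
  COP = 8.615

8.615


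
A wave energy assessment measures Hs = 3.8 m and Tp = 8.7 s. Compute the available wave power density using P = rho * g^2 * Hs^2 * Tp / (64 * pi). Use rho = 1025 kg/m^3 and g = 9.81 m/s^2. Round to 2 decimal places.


Apply wave power formula:
  g^2 = 9.81^2 = 96.2361
  Hs^2 = 3.8^2 = 14.44
  Numerator = rho * g^2 * Hs^2 * Tp = 1025 * 96.2361 * 14.44 * 8.7 = 12392197.49
  Denominator = 64 * pi = 201.0619
  P = 12392197.49 / 201.0619 = 61633.73 W/m

61633.73


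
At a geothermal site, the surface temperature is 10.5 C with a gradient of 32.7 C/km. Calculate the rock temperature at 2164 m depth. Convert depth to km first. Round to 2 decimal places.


Convert depth to km: 2164 / 1000 = 2.164 km
Temperature increase = gradient * depth_km = 32.7 * 2.164 = 70.76 C
Temperature at depth = T_surface + delta_T = 10.5 + 70.76
T = 81.26 C

81.26


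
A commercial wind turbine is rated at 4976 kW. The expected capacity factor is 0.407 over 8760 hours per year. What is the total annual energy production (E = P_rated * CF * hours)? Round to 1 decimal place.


Annual energy = rated_kW * capacity_factor * hours_per_year
Given: P_rated = 4976 kW, CF = 0.407, hours = 8760
E = 4976 * 0.407 * 8760
E = 17741032.3 kWh

17741032.3


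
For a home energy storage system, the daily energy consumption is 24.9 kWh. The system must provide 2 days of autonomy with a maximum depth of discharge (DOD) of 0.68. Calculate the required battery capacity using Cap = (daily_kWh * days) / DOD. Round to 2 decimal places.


Total energy needed = daily * days = 24.9 * 2 = 49.8 kWh
Account for depth of discharge:
  Cap = total_energy / DOD = 49.8 / 0.68
  Cap = 73.24 kWh

73.24


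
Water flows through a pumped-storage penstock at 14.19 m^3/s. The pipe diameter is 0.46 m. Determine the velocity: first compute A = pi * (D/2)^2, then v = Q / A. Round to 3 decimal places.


Compute pipe cross-sectional area:
  A = pi * (D/2)^2 = pi * (0.46/2)^2 = 0.1662 m^2
Calculate velocity:
  v = Q / A = 14.19 / 0.1662
  v = 85.384 m/s

85.384


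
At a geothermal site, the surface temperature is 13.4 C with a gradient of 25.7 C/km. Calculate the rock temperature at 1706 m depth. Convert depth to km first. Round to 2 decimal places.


Convert depth to km: 1706 / 1000 = 1.706 km
Temperature increase = gradient * depth_km = 25.7 * 1.706 = 43.84 C
Temperature at depth = T_surface + delta_T = 13.4 + 43.84
T = 57.24 C

57.24


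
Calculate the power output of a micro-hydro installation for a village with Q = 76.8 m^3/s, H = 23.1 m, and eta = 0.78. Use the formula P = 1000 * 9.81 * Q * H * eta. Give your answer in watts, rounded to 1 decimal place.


Apply the hydropower formula P = rho * g * Q * H * eta
rho * g = 1000 * 9.81 = 9810.0
P = 9810.0 * 76.8 * 23.1 * 0.78
P = 13574905.3 W

13574905.3


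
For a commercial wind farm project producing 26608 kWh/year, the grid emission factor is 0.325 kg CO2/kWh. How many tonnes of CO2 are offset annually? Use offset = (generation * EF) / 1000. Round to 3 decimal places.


CO2 offset in kg = generation * emission_factor
CO2 offset = 26608 * 0.325 = 8647.6 kg
Convert to tonnes:
  CO2 offset = 8647.6 / 1000 = 8.648 tonnes

8.648


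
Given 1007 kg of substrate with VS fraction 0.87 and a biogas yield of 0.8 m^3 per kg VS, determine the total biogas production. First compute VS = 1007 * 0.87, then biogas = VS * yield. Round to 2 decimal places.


Compute volatile solids:
  VS = mass * VS_fraction = 1007 * 0.87 = 876.09 kg
Calculate biogas volume:
  Biogas = VS * specific_yield = 876.09 * 0.8
  Biogas = 700.87 m^3

700.87


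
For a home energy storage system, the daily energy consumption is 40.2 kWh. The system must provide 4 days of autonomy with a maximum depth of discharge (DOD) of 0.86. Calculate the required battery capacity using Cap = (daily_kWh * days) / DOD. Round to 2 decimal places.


Total energy needed = daily * days = 40.2 * 4 = 160.8 kWh
Account for depth of discharge:
  Cap = total_energy / DOD = 160.8 / 0.86
  Cap = 186.98 kWh

186.98


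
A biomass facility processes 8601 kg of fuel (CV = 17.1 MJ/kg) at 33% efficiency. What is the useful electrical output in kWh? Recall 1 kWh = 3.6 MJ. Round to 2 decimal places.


Total energy = mass * CV = 8601 * 17.1 = 147077.1 MJ
Useful energy = total * eta = 147077.1 * 0.33 = 48535.44 MJ
Convert to kWh: 48535.44 / 3.6
Useful energy = 13482.07 kWh

13482.07


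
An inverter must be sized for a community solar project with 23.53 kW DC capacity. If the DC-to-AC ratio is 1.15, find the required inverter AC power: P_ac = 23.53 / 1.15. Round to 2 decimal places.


The inverter AC capacity is determined by the DC/AC ratio.
Given: P_dc = 23.53 kW, DC/AC ratio = 1.15
P_ac = P_dc / ratio = 23.53 / 1.15
P_ac = 20.46 kW

20.46


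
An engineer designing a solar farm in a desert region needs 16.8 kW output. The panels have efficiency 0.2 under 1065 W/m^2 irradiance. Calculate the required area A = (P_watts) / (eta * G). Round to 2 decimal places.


Convert target power to watts: P = 16.8 * 1000 = 16800.0 W
Compute denominator: eta * G = 0.2 * 1065 = 213.0
Required area A = P / (eta * G) = 16800.0 / 213.0
A = 78.87 m^2

78.87


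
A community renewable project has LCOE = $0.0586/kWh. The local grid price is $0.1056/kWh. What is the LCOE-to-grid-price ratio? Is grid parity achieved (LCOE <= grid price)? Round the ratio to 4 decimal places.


Compare LCOE to grid price:
  LCOE = $0.0586/kWh, Grid price = $0.1056/kWh
  Ratio = LCOE / grid_price = 0.0586 / 0.1056 = 0.5549
  Grid parity achieved (ratio <= 1)? yes

0.5549


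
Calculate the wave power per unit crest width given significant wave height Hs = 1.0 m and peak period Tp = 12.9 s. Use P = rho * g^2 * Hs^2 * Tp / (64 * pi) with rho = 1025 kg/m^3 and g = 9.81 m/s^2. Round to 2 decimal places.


Apply wave power formula:
  g^2 = 9.81^2 = 96.2361
  Hs^2 = 1.0^2 = 1.0
  Numerator = rho * g^2 * Hs^2 * Tp = 1025 * 96.2361 * 1.0 * 12.9 = 1272481.83
  Denominator = 64 * pi = 201.0619
  P = 1272481.83 / 201.0619 = 6328.81 W/m

6328.81


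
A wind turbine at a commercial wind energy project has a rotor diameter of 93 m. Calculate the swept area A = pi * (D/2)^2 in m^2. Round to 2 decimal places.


Compute the rotor radius:
  r = D / 2 = 93 / 2 = 46.5 m
Calculate swept area:
  A = pi * r^2 = pi * 46.5^2
  A = 6792.91 m^2

6792.91


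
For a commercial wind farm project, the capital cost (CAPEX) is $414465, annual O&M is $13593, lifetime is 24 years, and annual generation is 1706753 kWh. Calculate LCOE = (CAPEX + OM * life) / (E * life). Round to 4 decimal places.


Total cost = CAPEX + OM * lifetime = 414465 + 13593 * 24 = 414465 + 326232 = 740697
Total generation = annual * lifetime = 1706753 * 24 = 40962072 kWh
LCOE = 740697 / 40962072
LCOE = 0.0181 $/kWh

0.0181


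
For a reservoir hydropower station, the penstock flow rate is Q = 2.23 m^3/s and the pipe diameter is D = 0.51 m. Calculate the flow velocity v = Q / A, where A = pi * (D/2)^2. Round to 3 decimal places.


Compute pipe cross-sectional area:
  A = pi * (D/2)^2 = pi * (0.51/2)^2 = 0.2043 m^2
Calculate velocity:
  v = Q / A = 2.23 / 0.2043
  v = 10.916 m/s

10.916


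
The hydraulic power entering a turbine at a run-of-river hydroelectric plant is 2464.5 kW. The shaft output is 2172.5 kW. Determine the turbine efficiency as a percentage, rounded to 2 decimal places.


Turbine efficiency = (output power / input power) * 100
eta = (2172.5 / 2464.5) * 100
eta = 88.15%

88.15


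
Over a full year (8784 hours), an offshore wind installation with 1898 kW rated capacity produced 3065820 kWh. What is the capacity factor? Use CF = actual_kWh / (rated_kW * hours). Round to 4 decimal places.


Capacity factor = actual output / maximum possible output
Maximum possible = rated * hours = 1898 * 8784 = 16672032 kWh
CF = 3065820 / 16672032
CF = 0.1839

0.1839


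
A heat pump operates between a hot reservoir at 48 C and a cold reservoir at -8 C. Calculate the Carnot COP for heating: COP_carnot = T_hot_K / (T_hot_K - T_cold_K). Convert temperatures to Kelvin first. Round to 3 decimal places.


Convert to Kelvin:
  T_hot = 48 + 273.15 = 321.15 K
  T_cold = -8 + 273.15 = 265.15 K
Apply Carnot COP formula:
  COP = T_hot_K / (T_hot_K - T_cold_K) = 321.15 / 56.0
  COP = 5.735

5.735


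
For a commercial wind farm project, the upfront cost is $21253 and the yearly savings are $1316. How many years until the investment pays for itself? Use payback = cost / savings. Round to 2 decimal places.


Simple payback period = initial cost / annual savings
Payback = 21253 / 1316
Payback = 16.15 years

16.15


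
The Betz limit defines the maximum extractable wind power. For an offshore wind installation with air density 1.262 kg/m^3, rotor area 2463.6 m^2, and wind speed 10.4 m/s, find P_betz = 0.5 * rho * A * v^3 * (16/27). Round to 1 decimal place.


The Betz coefficient Cp_max = 16/27 = 0.5926
v^3 = 10.4^3 = 1124.864
P_betz = 0.5 * rho * A * v^3 * Cp_max
P_betz = 0.5 * 1.262 * 2463.6 * 1124.864 * 0.5926
P_betz = 1036229.1 W

1036229.1


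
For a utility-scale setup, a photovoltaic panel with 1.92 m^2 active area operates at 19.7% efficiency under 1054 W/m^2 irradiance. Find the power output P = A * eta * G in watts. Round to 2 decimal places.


Use the solar power formula P = A * eta * G.
Given: A = 1.92 m^2, eta = 0.197, G = 1054 W/m^2
P = 1.92 * 0.197 * 1054
P = 398.66 W

398.66


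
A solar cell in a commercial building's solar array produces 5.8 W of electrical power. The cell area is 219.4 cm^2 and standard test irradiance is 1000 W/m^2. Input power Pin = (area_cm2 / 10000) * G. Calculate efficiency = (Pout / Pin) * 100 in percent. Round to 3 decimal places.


First compute the input power:
  Pin = area_cm2 / 10000 * G = 219.4 / 10000 * 1000 = 21.94 W
Then compute efficiency:
  Efficiency = (Pout / Pin) * 100 = (5.8 / 21.94) * 100
  Efficiency = 26.436%

26.436


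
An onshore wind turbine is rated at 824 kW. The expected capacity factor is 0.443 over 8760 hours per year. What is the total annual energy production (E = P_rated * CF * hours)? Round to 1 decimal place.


Annual energy = rated_kW * capacity_factor * hours_per_year
Given: P_rated = 824 kW, CF = 0.443, hours = 8760
E = 824 * 0.443 * 8760
E = 3197680.3 kWh

3197680.3


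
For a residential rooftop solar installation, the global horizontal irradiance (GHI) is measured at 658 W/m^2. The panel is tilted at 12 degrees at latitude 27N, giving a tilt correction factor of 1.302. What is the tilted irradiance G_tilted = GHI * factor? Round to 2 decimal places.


Identify the given values:
  GHI = 658 W/m^2, tilt correction factor = 1.302
Apply the formula G_tilted = GHI * factor:
  G_tilted = 658 * 1.302
  G_tilted = 856.72 W/m^2

856.72


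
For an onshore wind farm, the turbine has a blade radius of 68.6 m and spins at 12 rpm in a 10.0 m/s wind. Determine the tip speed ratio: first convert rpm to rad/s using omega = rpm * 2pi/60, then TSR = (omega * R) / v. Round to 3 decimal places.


Convert rotational speed to rad/s:
  omega = 12 * 2 * pi / 60 = 1.2566 rad/s
Compute tip speed:
  v_tip = omega * R = 1.2566 * 68.6 = 86.205 m/s
Tip speed ratio:
  TSR = v_tip / v_wind = 86.205 / 10.0 = 8.621

8.621


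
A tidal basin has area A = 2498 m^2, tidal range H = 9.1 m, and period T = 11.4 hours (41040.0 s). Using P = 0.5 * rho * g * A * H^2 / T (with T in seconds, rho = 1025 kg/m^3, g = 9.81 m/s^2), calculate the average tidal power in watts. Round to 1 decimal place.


Convert period to seconds: T = 11.4 * 3600 = 41040.0 s
H^2 = 9.1^2 = 82.81
P = 0.5 * rho * g * A * H^2 / T
P = 0.5 * 1025 * 9.81 * 2498 * 82.81 / 41040.0
P = 25341.4 W

25341.4


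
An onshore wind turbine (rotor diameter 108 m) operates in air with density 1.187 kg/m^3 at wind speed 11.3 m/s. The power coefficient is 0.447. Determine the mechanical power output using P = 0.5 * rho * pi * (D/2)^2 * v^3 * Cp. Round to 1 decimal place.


Step 1 -- Compute swept area:
  A = pi * (D/2)^2 = pi * (108/2)^2 = 9160.88 m^2
Step 2 -- Apply wind power equation:
  P = 0.5 * rho * A * v^3 * Cp
  v^3 = 11.3^3 = 1442.897
  P = 0.5 * 1.187 * 9160.88 * 1442.897 * 0.447
  P = 3506719.0 W

3506719.0


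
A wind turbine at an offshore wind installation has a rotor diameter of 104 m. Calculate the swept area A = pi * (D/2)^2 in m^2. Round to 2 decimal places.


Compute the rotor radius:
  r = D / 2 = 104 / 2 = 52.0 m
Calculate swept area:
  A = pi * r^2 = pi * 52.0^2
  A = 8494.87 m^2

8494.87


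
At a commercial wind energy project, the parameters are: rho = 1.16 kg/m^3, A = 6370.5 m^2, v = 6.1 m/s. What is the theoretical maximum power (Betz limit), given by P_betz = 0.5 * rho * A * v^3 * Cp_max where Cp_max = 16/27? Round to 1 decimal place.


The Betz coefficient Cp_max = 16/27 = 0.5926
v^3 = 6.1^3 = 226.981
P_betz = 0.5 * rho * A * v^3 * Cp_max
P_betz = 0.5 * 1.16 * 6370.5 * 226.981 * 0.5926
P_betz = 496989.5 W

496989.5


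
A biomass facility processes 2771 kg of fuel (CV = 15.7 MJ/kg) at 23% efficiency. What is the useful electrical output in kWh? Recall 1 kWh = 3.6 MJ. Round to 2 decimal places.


Total energy = mass * CV = 2771 * 15.7 = 43504.7 MJ
Useful energy = total * eta = 43504.7 * 0.23 = 10006.08 MJ
Convert to kWh: 10006.08 / 3.6
Useful energy = 2779.47 kWh

2779.47


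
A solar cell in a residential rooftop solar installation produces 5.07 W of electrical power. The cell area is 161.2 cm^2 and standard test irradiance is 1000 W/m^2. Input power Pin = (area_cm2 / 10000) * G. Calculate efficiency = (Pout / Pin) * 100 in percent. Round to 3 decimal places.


First compute the input power:
  Pin = area_cm2 / 10000 * G = 161.2 / 10000 * 1000 = 16.12 W
Then compute efficiency:
  Efficiency = (Pout / Pin) * 100 = (5.07 / 16.12) * 100
  Efficiency = 31.452%

31.452


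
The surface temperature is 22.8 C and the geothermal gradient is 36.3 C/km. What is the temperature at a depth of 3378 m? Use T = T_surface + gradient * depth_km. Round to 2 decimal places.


Convert depth to km: 3378 / 1000 = 3.378 km
Temperature increase = gradient * depth_km = 36.3 * 3.378 = 122.62 C
Temperature at depth = T_surface + delta_T = 22.8 + 122.62
T = 145.42 C

145.42


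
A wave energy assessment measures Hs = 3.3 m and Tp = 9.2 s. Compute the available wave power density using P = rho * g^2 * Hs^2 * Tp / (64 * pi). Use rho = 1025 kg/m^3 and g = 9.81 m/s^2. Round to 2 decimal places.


Apply wave power formula:
  g^2 = 9.81^2 = 96.2361
  Hs^2 = 3.3^2 = 10.89
  Numerator = rho * g^2 * Hs^2 * Tp = 1025 * 96.2361 * 10.89 * 9.2 = 9882744.95
  Denominator = 64 * pi = 201.0619
  P = 9882744.95 / 201.0619 = 49152.74 W/m

49152.74


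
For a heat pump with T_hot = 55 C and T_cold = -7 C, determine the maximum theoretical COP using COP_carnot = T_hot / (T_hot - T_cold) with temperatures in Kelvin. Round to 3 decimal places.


Convert to Kelvin:
  T_hot = 55 + 273.15 = 328.15 K
  T_cold = -7 + 273.15 = 266.15 K
Apply Carnot COP formula:
  COP = T_hot_K / (T_hot_K - T_cold_K) = 328.15 / 62.0
  COP = 5.293

5.293


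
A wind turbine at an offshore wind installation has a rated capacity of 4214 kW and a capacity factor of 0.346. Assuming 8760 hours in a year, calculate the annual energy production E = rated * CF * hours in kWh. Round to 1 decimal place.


Annual energy = rated_kW * capacity_factor * hours_per_year
Given: P_rated = 4214 kW, CF = 0.346, hours = 8760
E = 4214 * 0.346 * 8760
E = 12772465.4 kWh

12772465.4


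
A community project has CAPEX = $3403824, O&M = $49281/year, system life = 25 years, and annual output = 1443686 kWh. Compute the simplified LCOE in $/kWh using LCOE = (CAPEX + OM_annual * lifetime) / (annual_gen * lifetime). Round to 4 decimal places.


Total cost = CAPEX + OM * lifetime = 3403824 + 49281 * 25 = 3403824 + 1232025 = 4635849
Total generation = annual * lifetime = 1443686 * 25 = 36092150 kWh
LCOE = 4635849 / 36092150
LCOE = 0.1284 $/kWh

0.1284


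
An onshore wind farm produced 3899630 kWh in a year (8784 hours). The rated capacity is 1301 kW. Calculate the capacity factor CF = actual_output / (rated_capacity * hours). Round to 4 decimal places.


Capacity factor = actual output / maximum possible output
Maximum possible = rated * hours = 1301 * 8784 = 11427984 kWh
CF = 3899630 / 11427984
CF = 0.3412

0.3412


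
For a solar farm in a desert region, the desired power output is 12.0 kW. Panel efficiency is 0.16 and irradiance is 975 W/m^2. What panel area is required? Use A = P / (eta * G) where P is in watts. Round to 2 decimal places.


Convert target power to watts: P = 12.0 * 1000 = 12000.0 W
Compute denominator: eta * G = 0.16 * 975 = 156.0
Required area A = P / (eta * G) = 12000.0 / 156.0
A = 76.92 m^2

76.92


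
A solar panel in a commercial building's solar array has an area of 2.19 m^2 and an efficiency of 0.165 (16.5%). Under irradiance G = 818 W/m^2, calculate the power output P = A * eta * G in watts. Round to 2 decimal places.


Use the solar power formula P = A * eta * G.
Given: A = 2.19 m^2, eta = 0.165, G = 818 W/m^2
P = 2.19 * 0.165 * 818
P = 295.58 W

295.58


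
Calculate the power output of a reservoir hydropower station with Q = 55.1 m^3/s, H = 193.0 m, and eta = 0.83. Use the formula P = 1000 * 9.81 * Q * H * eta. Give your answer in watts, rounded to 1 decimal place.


Apply the hydropower formula P = rho * g * Q * H * eta
rho * g = 1000 * 9.81 = 9810.0
P = 9810.0 * 55.1 * 193.0 * 0.83
P = 86587660.9 W

86587660.9


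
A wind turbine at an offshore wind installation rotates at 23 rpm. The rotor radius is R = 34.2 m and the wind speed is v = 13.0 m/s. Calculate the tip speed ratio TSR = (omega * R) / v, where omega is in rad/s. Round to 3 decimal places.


Convert rotational speed to rad/s:
  omega = 23 * 2 * pi / 60 = 2.4086 rad/s
Compute tip speed:
  v_tip = omega * R = 2.4086 * 34.2 = 82.373 m/s
Tip speed ratio:
  TSR = v_tip / v_wind = 82.373 / 13.0 = 6.336

6.336


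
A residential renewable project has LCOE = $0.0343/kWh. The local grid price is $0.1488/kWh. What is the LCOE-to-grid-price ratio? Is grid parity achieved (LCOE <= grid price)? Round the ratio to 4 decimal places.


Compare LCOE to grid price:
  LCOE = $0.0343/kWh, Grid price = $0.1488/kWh
  Ratio = LCOE / grid_price = 0.0343 / 0.1488 = 0.2305
  Grid parity achieved (ratio <= 1)? yes

0.2305


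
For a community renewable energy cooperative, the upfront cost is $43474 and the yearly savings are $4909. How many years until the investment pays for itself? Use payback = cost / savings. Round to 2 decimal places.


Simple payback period = initial cost / annual savings
Payback = 43474 / 4909
Payback = 8.86 years

8.86


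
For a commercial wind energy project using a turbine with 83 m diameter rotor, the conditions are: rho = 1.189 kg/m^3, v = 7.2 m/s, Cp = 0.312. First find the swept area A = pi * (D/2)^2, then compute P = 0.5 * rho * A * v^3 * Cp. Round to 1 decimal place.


Step 1 -- Compute swept area:
  A = pi * (D/2)^2 = pi * (83/2)^2 = 5410.61 m^2
Step 2 -- Apply wind power equation:
  P = 0.5 * rho * A * v^3 * Cp
  v^3 = 7.2^3 = 373.248
  P = 0.5 * 1.189 * 5410.61 * 373.248 * 0.312
  P = 374584.7 W

374584.7


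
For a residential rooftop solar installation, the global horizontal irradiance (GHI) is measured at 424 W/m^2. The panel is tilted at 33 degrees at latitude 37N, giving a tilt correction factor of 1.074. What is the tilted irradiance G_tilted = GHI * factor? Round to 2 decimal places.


Identify the given values:
  GHI = 424 W/m^2, tilt correction factor = 1.074
Apply the formula G_tilted = GHI * factor:
  G_tilted = 424 * 1.074
  G_tilted = 455.38 W/m^2

455.38


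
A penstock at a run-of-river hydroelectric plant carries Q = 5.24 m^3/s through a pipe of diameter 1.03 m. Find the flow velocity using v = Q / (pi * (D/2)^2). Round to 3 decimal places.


Compute pipe cross-sectional area:
  A = pi * (D/2)^2 = pi * (1.03/2)^2 = 0.8332 m^2
Calculate velocity:
  v = Q / A = 5.24 / 0.8332
  v = 6.289 m/s

6.289


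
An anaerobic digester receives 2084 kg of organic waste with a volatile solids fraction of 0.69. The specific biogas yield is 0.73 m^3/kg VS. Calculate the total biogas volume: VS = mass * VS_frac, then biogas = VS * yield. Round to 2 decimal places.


Compute volatile solids:
  VS = mass * VS_fraction = 2084 * 0.69 = 1437.96 kg
Calculate biogas volume:
  Biogas = VS * specific_yield = 1437.96 * 0.73
  Biogas = 1049.71 m^3

1049.71
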